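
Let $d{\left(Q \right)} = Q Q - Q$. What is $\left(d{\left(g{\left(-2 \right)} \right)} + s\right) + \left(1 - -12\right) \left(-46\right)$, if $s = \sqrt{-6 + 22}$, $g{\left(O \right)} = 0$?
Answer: $-594$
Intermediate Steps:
$s = 4$ ($s = \sqrt{16} = 4$)
$d{\left(Q \right)} = Q^{2} - Q$
$\left(d{\left(g{\left(-2 \right)} \right)} + s\right) + \left(1 - -12\right) \left(-46\right) = \left(0 \left(-1 + 0\right) + 4\right) + \left(1 - -12\right) \left(-46\right) = \left(0 \left(-1\right) + 4\right) + \left(1 + 12\right) \left(-46\right) = \left(0 + 4\right) + 13 \left(-46\right) = 4 - 598 = -594$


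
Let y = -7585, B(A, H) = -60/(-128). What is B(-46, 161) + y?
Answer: -242705/32 ≈ -7584.5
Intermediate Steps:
B(A, H) = 15/32 (B(A, H) = -60*(-1/128) = 15/32)
B(-46, 161) + y = 15/32 - 7585 = -242705/32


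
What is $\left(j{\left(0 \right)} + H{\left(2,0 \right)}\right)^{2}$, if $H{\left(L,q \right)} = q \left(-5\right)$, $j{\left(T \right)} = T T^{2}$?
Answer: $0$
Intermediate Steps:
$j{\left(T \right)} = T^{3}$
$H{\left(L,q \right)} = - 5 q$
$\left(j{\left(0 \right)} + H{\left(2,0 \right)}\right)^{2} = \left(0^{3} - 0\right)^{2} = \left(0 + 0\right)^{2} = 0^{2} = 0$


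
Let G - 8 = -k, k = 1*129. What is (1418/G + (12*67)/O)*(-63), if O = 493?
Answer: 37912770/59653 ≈ 635.55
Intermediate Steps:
k = 129
G = -121 (G = 8 - 1*129 = 8 - 129 = -121)
(1418/G + (12*67)/O)*(-63) = (1418/(-121) + (12*67)/493)*(-63) = (1418*(-1/121) + 804*(1/493))*(-63) = (-1418/121 + 804/493)*(-63) = -601790/59653*(-63) = 37912770/59653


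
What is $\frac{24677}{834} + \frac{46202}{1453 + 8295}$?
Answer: $\frac{34885483}{1016229} \approx 34.328$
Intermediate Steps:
$\frac{24677}{834} + \frac{46202}{1453 + 8295} = 24677 \cdot \frac{1}{834} + \frac{46202}{9748} = \frac{24677}{834} + 46202 \cdot \frac{1}{9748} = \frac{24677}{834} + \frac{23101}{4874} = \frac{34885483}{1016229}$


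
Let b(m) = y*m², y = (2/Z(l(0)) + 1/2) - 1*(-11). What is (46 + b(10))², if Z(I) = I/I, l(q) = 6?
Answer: 1948816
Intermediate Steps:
Z(I) = 1
y = 27/2 (y = (2/1 + 1/2) - 1*(-11) = (2*1 + 1*(½)) + 11 = (2 + ½) + 11 = 5/2 + 11 = 27/2 ≈ 13.500)
b(m) = 27*m²/2
(46 + b(10))² = (46 + (27/2)*10²)² = (46 + (27/2)*100)² = (46 + 1350)² = 1396² = 1948816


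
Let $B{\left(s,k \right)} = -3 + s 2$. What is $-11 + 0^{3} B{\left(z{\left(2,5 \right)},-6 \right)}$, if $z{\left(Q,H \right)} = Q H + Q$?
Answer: $-11$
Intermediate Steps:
$z{\left(Q,H \right)} = Q + H Q$ ($z{\left(Q,H \right)} = H Q + Q = Q + H Q$)
$B{\left(s,k \right)} = -3 + 2 s$
$-11 + 0^{3} B{\left(z{\left(2,5 \right)},-6 \right)} = -11 + 0^{3} \left(-3 + 2 \cdot 2 \left(1 + 5\right)\right) = -11 + 0 \left(-3 + 2 \cdot 2 \cdot 6\right) = -11 + 0 \left(-3 + 2 \cdot 12\right) = -11 + 0 \left(-3 + 24\right) = -11 + 0 \cdot 21 = -11 + 0 = -11$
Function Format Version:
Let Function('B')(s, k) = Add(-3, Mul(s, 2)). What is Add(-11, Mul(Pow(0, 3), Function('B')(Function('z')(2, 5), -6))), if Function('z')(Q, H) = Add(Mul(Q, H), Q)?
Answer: -11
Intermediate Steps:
Function('z')(Q, H) = Add(Q, Mul(H, Q)) (Function('z')(Q, H) = Add(Mul(H, Q), Q) = Add(Q, Mul(H, Q)))
Function('B')(s, k) = Add(-3, Mul(2, s))
Add(-11, Mul(Pow(0, 3), Function('B')(Function('z')(2, 5), -6))) = Add(-11, Mul(Pow(0, 3), Add(-3, Mul(2, Mul(2, Add(1, 5)))))) = Add(-11, Mul(0, Add(-3, Mul(2, Mul(2, 6))))) = Add(-11, Mul(0, Add(-3, Mul(2, 12)))) = Add(-11, Mul(0, Add(-3, 24))) = Add(-11, Mul(0, 21)) = Add(-11, 0) = -11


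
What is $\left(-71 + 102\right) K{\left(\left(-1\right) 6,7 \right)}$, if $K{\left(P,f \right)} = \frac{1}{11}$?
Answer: $\frac{31}{11} \approx 2.8182$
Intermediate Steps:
$K{\left(P,f \right)} = \frac{1}{11}$
$\left(-71 + 102\right) K{\left(\left(-1\right) 6,7 \right)} = \left(-71 + 102\right) \frac{1}{11} = 31 \cdot \frac{1}{11} = \frac{31}{11}$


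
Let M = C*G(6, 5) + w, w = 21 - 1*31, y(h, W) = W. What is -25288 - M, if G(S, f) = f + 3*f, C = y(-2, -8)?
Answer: -25118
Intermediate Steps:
C = -8
w = -10 (w = 21 - 31 = -10)
G(S, f) = 4*f
M = -170 (M = -32*5 - 10 = -8*20 - 10 = -160 - 10 = -170)
-25288 - M = -25288 - 1*(-170) = -25288 + 170 = -25118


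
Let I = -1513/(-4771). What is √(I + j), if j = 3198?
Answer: √72801504841/4771 ≈ 56.554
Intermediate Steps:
I = 1513/4771 (I = -1513*(-1/4771) = 1513/4771 ≈ 0.31712)
√(I + j) = √(1513/4771 + 3198) = √(15259171/4771) = √72801504841/4771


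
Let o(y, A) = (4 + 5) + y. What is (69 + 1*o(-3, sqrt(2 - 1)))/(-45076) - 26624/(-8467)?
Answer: 1199468399/381658492 ≈ 3.1428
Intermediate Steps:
o(y, A) = 9 + y
(69 + 1*o(-3, sqrt(2 - 1)))/(-45076) - 26624/(-8467) = (69 + 1*(9 - 3))/(-45076) - 26624/(-8467) = (69 + 1*6)*(-1/45076) - 26624*(-1/8467) = (69 + 6)*(-1/45076) + 26624/8467 = 75*(-1/45076) + 26624/8467 = -75/45076 + 26624/8467 = 1199468399/381658492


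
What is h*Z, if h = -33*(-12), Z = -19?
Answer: -7524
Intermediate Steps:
h = 396
h*Z = 396*(-19) = -7524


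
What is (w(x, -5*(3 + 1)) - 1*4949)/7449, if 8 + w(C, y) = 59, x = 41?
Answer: -4898/7449 ≈ -0.65754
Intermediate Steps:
w(C, y) = 51 (w(C, y) = -8 + 59 = 51)
(w(x, -5*(3 + 1)) - 1*4949)/7449 = (51 - 1*4949)/7449 = (51 - 4949)*(1/7449) = -4898*1/7449 = -4898/7449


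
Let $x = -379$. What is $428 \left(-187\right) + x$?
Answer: $-80415$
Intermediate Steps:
$428 \left(-187\right) + x = 428 \left(-187\right) - 379 = -80036 - 379 = -80415$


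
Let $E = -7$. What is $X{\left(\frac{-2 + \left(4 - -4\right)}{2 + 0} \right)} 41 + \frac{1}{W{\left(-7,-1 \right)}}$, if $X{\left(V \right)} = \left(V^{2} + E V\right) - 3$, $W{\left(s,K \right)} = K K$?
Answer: $-614$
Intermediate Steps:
$W{\left(s,K \right)} = K^{2}$
$X{\left(V \right)} = -3 + V^{2} - 7 V$ ($X{\left(V \right)} = \left(V^{2} - 7 V\right) - 3 = -3 + V^{2} - 7 V$)
$X{\left(\frac{-2 + \left(4 - -4\right)}{2 + 0} \right)} 41 + \frac{1}{W{\left(-7,-1 \right)}} = \left(-3 + \left(\frac{-2 + \left(4 - -4\right)}{2 + 0}\right)^{2} - 7 \frac{-2 + \left(4 - -4\right)}{2 + 0}\right) 41 + \frac{1}{\left(-1\right)^{2}} = \left(-3 + \left(\frac{-2 + \left(4 + 4\right)}{2}\right)^{2} - 7 \frac{-2 + \left(4 + 4\right)}{2}\right) 41 + 1^{-1} = \left(-3 + \left(\left(-2 + 8\right) \frac{1}{2}\right)^{2} - 7 \left(-2 + 8\right) \frac{1}{2}\right) 41 + 1 = \left(-3 + \left(6 \cdot \frac{1}{2}\right)^{2} - 7 \cdot 6 \cdot \frac{1}{2}\right) 41 + 1 = \left(-3 + 3^{2} - 21\right) 41 + 1 = \left(-3 + 9 - 21\right) 41 + 1 = \left(-15\right) 41 + 1 = -615 + 1 = -614$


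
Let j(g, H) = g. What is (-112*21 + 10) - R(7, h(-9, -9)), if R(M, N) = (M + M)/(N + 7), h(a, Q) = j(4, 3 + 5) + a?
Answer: -2349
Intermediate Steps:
h(a, Q) = 4 + a
R(M, N) = 2*M/(7 + N) (R(M, N) = (2*M)/(7 + N) = 2*M/(7 + N))
(-112*21 + 10) - R(7, h(-9, -9)) = (-112*21 + 10) - 2*7/(7 + (4 - 9)) = (-2352 + 10) - 2*7/(7 - 5) = -2342 - 2*7/2 = -2342 - 1*7 = -2342 - 7 = -2349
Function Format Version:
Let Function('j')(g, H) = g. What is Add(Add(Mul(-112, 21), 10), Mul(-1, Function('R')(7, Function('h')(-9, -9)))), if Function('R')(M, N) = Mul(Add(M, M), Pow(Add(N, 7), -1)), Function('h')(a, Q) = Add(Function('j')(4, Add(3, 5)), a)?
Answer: -2349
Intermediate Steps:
Function('h')(a, Q) = Add(4, a)
Function('R')(M, N) = Mul(2, M, Pow(Add(7, N), -1)) (Function('R')(M, N) = Mul(Mul(2, M), Pow(Add(7, N), -1)) = Mul(2, M, Pow(Add(7, N), -1)))
Add(Add(Mul(-112, 21), 10), Mul(-1, Function('R')(7, Function('h')(-9, -9)))) = Add(Add(Mul(-112, 21), 10), Mul(-1, Mul(2, 7, Pow(Add(7, Add(4, -9)), -1)))) = Add(Add(-2352, 10), Mul(-1, Mul(2, 7, Pow(Add(7, -5), -1)))) = Add(-2342, Mul(-1, Mul(2, 7, Pow(2, -1)))) = Add(-2342, Mul(-1, Mul(2, 7, Rational(1, 2)))) = Add(-2342, Mul(-1, 7)) = Add(-2342, -7) = -2349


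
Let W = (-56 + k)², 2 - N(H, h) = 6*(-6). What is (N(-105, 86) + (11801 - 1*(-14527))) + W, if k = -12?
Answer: 30990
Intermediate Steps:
N(H, h) = 38 (N(H, h) = 2 - 6*(-6) = 2 - 1*(-36) = 2 + 36 = 38)
W = 4624 (W = (-56 - 12)² = (-68)² = 4624)
(N(-105, 86) + (11801 - 1*(-14527))) + W = (38 + (11801 - 1*(-14527))) + 4624 = (38 + (11801 + 14527)) + 4624 = (38 + 26328) + 4624 = 26366 + 4624 = 30990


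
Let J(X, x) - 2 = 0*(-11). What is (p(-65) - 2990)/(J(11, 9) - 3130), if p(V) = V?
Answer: 3055/3128 ≈ 0.97666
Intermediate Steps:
J(X, x) = 2 (J(X, x) = 2 + 0*(-11) = 2 + 0 = 2)
(p(-65) - 2990)/(J(11, 9) - 3130) = (-65 - 2990)/(2 - 3130) = -3055/(-3128) = -3055*(-1/3128) = 3055/3128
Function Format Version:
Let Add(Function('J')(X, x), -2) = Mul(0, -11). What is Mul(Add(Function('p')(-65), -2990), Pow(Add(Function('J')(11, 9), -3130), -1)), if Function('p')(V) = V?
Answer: Rational(3055, 3128) ≈ 0.97666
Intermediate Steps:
Function('J')(X, x) = 2 (Function('J')(X, x) = Add(2, Mul(0, -11)) = Add(2, 0) = 2)
Mul(Add(Function('p')(-65), -2990), Pow(Add(Function('J')(11, 9), -3130), -1)) = Mul(Add(-65, -2990), Pow(Add(2, -3130), -1)) = Mul(-3055, Pow(-3128, -1)) = Mul(-3055, Rational(-1, 3128)) = Rational(3055, 3128)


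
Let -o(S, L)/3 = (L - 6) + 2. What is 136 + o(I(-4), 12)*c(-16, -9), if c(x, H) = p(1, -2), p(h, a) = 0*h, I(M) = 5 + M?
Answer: 136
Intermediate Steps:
p(h, a) = 0
c(x, H) = 0
o(S, L) = 12 - 3*L (o(S, L) = -3*((L - 6) + 2) = -3*((-6 + L) + 2) = -3*(-4 + L) = 12 - 3*L)
136 + o(I(-4), 12)*c(-16, -9) = 136 + (12 - 3*12)*0 = 136 + (12 - 36)*0 = 136 - 24*0 = 136 + 0 = 136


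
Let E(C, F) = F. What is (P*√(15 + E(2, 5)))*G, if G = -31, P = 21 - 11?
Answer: -620*√5 ≈ -1386.4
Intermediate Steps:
P = 10
(P*√(15 + E(2, 5)))*G = (10*√(15 + 5))*(-31) = (10*√20)*(-31) = (10*(2*√5))*(-31) = (20*√5)*(-31) = -620*√5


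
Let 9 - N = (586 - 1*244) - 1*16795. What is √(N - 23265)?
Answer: I*√6803 ≈ 82.48*I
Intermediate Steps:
N = 16462 (N = 9 - ((586 - 1*244) - 1*16795) = 9 - ((586 - 244) - 16795) = 9 - (342 - 16795) = 9 - 1*(-16453) = 9 + 16453 = 16462)
√(N - 23265) = √(16462 - 23265) = √(-6803) = I*√6803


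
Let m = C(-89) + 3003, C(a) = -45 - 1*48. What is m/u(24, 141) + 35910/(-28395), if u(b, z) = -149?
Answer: -1955112/94019 ≈ -20.795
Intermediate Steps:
C(a) = -93 (C(a) = -45 - 48 = -93)
m = 2910 (m = -93 + 3003 = 2910)
m/u(24, 141) + 35910/(-28395) = 2910/(-149) + 35910/(-28395) = 2910*(-1/149) + 35910*(-1/28395) = -2910/149 - 798/631 = -1955112/94019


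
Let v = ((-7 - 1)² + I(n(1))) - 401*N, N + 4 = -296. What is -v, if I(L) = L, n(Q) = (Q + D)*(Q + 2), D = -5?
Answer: -120352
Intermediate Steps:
n(Q) = (-5 + Q)*(2 + Q) (n(Q) = (Q - 5)*(Q + 2) = (-5 + Q)*(2 + Q))
N = -300 (N = -4 - 296 = -300)
v = 120352 (v = ((-7 - 1)² + (-10 + 1² - 3*1)) - 401*(-300) = ((-8)² + (-10 + 1 - 3)) + 120300 = (64 - 12) + 120300 = 52 + 120300 = 120352)
-v = -1*120352 = -120352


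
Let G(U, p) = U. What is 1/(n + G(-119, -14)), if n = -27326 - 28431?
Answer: -1/55876 ≈ -1.7897e-5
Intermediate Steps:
n = -55757
1/(n + G(-119, -14)) = 1/(-55757 - 119) = 1/(-55876) = -1/55876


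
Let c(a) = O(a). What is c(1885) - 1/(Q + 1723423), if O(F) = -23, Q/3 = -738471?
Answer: -11315769/491990 ≈ -23.000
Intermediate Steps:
Q = -2215413 (Q = 3*(-738471) = -2215413)
c(a) = -23
c(1885) - 1/(Q + 1723423) = -23 - 1/(-2215413 + 1723423) = -23 - 1/(-491990) = -23 - 1*(-1/491990) = -23 + 1/491990 = -11315769/491990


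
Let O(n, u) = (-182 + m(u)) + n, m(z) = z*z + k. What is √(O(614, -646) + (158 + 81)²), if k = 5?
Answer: √474874 ≈ 689.11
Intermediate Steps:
m(z) = 5 + z² (m(z) = z*z + 5 = z² + 5 = 5 + z²)
O(n, u) = -177 + n + u² (O(n, u) = (-182 + (5 + u²)) + n = (-177 + u²) + n = -177 + n + u²)
√(O(614, -646) + (158 + 81)²) = √((-177 + 614 + (-646)²) + (158 + 81)²) = √((-177 + 614 + 417316) + 239²) = √(417753 + 57121) = √474874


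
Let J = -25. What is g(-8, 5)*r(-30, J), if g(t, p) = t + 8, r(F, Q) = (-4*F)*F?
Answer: 0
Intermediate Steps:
r(F, Q) = -4*F**2
g(t, p) = 8 + t
g(-8, 5)*r(-30, J) = (8 - 8)*(-4*(-30)**2) = 0*(-4*900) = 0*(-3600) = 0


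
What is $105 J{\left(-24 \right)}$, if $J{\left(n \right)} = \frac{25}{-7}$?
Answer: $-375$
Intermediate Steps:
$J{\left(n \right)} = - \frac{25}{7}$ ($J{\left(n \right)} = 25 \left(- \frac{1}{7}\right) = - \frac{25}{7}$)
$105 J{\left(-24 \right)} = 105 \left(- \frac{25}{7}\right) = -375$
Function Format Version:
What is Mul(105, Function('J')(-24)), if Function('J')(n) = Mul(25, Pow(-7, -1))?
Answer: -375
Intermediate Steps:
Function('J')(n) = Rational(-25, 7) (Function('J')(n) = Mul(25, Rational(-1, 7)) = Rational(-25, 7))
Mul(105, Function('J')(-24)) = Mul(105, Rational(-25, 7)) = -375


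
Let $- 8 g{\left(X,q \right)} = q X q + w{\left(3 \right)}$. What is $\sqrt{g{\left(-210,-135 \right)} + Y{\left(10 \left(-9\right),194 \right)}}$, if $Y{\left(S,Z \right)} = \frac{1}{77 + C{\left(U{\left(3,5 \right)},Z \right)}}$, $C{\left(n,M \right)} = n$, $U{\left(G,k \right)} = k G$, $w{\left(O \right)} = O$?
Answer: $\frac{\sqrt{4049227418}}{92} \approx 691.67$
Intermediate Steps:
$g{\left(X,q \right)} = - \frac{3}{8} - \frac{X q^{2}}{8}$ ($g{\left(X,q \right)} = - \frac{q X q + 3}{8} = - \frac{X q q + 3}{8} = - \frac{X q^{2} + 3}{8} = - \frac{3 + X q^{2}}{8} = - \frac{3}{8} - \frac{X q^{2}}{8}$)
$U{\left(G,k \right)} = G k$
$Y{\left(S,Z \right)} = \frac{1}{92}$ ($Y{\left(S,Z \right)} = \frac{1}{77 + 3 \cdot 5} = \frac{1}{77 + 15} = \frac{1}{92}$)
$\sqrt{g{\left(-210,-135 \right)} + Y{\left(10 \left(-9\right),194 \right)}} = \sqrt{\left(- \frac{3}{8} - - \frac{105 \left(-135\right)^{2}}{4}\right) + \frac{1}{92}} = \sqrt{\left(- \frac{3}{8} - \left(- \frac{105}{4}\right) 18225\right) + \frac{1}{92}} = \sqrt{\left(- \frac{3}{8} + \frac{1913625}{4}\right) + \frac{1}{92}} = \sqrt{\frac{3827247}{8} + \frac{1}{92}} = \sqrt{\frac{88026683}{184}} = \frac{\sqrt{4049227418}}{92}$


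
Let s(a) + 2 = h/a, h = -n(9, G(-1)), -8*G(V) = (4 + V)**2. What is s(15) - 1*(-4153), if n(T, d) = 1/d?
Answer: 560393/135 ≈ 4151.1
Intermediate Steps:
G(V) = -(4 + V)**2/8
h = 8/9 (h = -1/((-(4 - 1)**2/8)) = -1/((-1/8*3**2)) = -1/((-1/8*9)) = -1/(-9/8) = -1*(-8/9) = 8/9 ≈ 0.88889)
s(a) = -2 + 8/(9*a)
s(15) - 1*(-4153) = (-2 + (8/9)/15) - 1*(-4153) = (-2 + (8/9)*(1/15)) + 4153 = (-2 + 8/135) + 4153 = -262/135 + 4153 = 560393/135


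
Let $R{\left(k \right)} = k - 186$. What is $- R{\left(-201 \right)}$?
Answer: $387$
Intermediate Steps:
$R{\left(k \right)} = -186 + k$
$- R{\left(-201 \right)} = - (-186 - 201) = \left(-1\right) \left(-387\right) = 387$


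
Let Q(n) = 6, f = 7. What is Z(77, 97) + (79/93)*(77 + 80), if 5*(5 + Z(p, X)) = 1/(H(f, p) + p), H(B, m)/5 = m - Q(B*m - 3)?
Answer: 8595391/66960 ≈ 128.37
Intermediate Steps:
H(B, m) = -30 + 5*m (H(B, m) = 5*(m - 1*6) = 5*(m - 6) = 5*(-6 + m) = -30 + 5*m)
Z(p, X) = -5 + 1/(5*(-30 + 6*p)) (Z(p, X) = -5 + 1/(5*((-30 + 5*p) + p)) = -5 + 1/(5*(-30 + 6*p)))
Z(77, 97) + (79/93)*(77 + 80) = (751 - 150*77)/(30*(-5 + 77)) + (79/93)*(77 + 80) = (1/30)*(751 - 11550)/72 + (79*(1/93))*157 = (1/30)*(1/72)*(-10799) + (79/93)*157 = -10799/2160 + 12403/93 = 8595391/66960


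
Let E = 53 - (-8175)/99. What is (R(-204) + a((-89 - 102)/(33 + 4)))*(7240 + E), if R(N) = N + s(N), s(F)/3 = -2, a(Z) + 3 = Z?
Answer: -1964676368/1221 ≈ -1.6091e+6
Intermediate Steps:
a(Z) = -3 + Z
s(F) = -6 (s(F) = 3*(-2) = -6)
R(N) = -6 + N (R(N) = N - 6 = -6 + N)
E = 4474/33 (E = 53 - (-8175)/99 = 53 - 75*(-109/99) = 53 + 2725/33 = 4474/33 ≈ 135.58)
(R(-204) + a((-89 - 102)/(33 + 4)))*(7240 + E) = ((-6 - 204) + (-3 + (-89 - 102)/(33 + 4)))*(7240 + 4474/33) = (-210 + (-3 - 191/37))*(243394/33) = (-210 - 302/37)*(243394/33) = -8072/37*243394/33 = -1964676368/1221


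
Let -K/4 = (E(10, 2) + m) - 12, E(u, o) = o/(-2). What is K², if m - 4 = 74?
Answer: 67600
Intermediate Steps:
m = 78 (m = 4 + 74 = 78)
E(u, o) = -o/2 (E(u, o) = o*(-½) = -o/2)
K = -260 (K = -4*((-½*2 + 78) - 12) = -4*((-1 + 78) - 12) = -4*(77 - 12) = -4*65 = -260)
K² = (-260)² = 67600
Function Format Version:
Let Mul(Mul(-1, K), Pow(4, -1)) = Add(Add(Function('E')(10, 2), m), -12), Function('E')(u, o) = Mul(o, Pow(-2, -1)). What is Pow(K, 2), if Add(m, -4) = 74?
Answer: 67600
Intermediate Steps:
m = 78 (m = Add(4, 74) = 78)
Function('E')(u, o) = Mul(Rational(-1, 2), o) (Function('E')(u, o) = Mul(o, Rational(-1, 2)) = Mul(Rational(-1, 2), o))
K = -260 (K = Mul(-4, Add(Add(Mul(Rational(-1, 2), 2), 78), -12)) = Mul(-4, Add(Add(-1, 78), -12)) = Mul(-4, Add(77, -12)) = Mul(-4, 65) = -260)
Pow(K, 2) = Pow(-260, 2) = 67600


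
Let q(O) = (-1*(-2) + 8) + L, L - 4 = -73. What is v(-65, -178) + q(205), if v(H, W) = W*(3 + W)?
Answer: 31091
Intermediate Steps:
L = -69 (L = 4 - 73 = -69)
q(O) = -59 (q(O) = (-1*(-2) + 8) - 69 = (2 + 8) - 69 = 10 - 69 = -59)
v(-65, -178) + q(205) = -178*(3 - 178) - 59 = -178*(-175) - 59 = 31150 - 59 = 31091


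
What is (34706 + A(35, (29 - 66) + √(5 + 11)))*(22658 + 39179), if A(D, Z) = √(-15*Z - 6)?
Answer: 2146114922 + 61837*√489 ≈ 2.1475e+9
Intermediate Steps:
A(D, Z) = √(-6 - 15*Z)
(34706 + A(35, (29 - 66) + √(5 + 11)))*(22658 + 39179) = (34706 + √(-6 - 15*((29 - 66) + √(5 + 11))))*(22658 + 39179) = (34706 + √(-6 - 15*(-37 + √16)))*61837 = (34706 + √(-6 - 15*(-37 + 4)))*61837 = (34706 + √(-6 - 15*(-33)))*61837 = (34706 + √(-6 + 495))*61837 = (34706 + √489)*61837 = 2146114922 + 61837*√489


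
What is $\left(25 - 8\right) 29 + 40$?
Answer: $533$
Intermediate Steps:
$\left(25 - 8\right) 29 + 40 = 17 \cdot 29 + 40 = 493 + 40 = 533$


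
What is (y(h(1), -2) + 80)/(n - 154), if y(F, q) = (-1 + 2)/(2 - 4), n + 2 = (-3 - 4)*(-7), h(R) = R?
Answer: -159/214 ≈ -0.74299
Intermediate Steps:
n = 47 (n = -2 + (-3 - 4)*(-7) = -2 - 7*(-7) = -2 + 49 = 47)
y(F, q) = -1/2 (y(F, q) = 1/(-2) = 1*(-1/2) = -1/2)
(y(h(1), -2) + 80)/(n - 154) = (-1/2 + 80)/(47 - 154) = (159/2)/(-107) = (159/2)*(-1/107) = -159/214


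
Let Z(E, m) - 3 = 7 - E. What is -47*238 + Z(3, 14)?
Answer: -11179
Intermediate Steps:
Z(E, m) = 10 - E (Z(E, m) = 3 + (7 - E) = 10 - E)
-47*238 + Z(3, 14) = -47*238 + (10 - 1*3) = -11186 + (10 - 3) = -11186 + 7 = -11179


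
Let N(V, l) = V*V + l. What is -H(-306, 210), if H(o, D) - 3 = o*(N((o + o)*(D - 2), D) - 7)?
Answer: 4958507176611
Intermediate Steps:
N(V, l) = l + V² (N(V, l) = V² + l = l + V²)
H(o, D) = 3 + o*(-7 + D + 4*o²*(-2 + D)²) (H(o, D) = 3 + o*((D + ((o + o)*(D - 2))²) - 7) = 3 + o*((D + ((2*o)*(-2 + D))²) - 7) = 3 + o*((D + (2*o*(-2 + D))²) - 7) = 3 + o*((D + 4*o²*(-2 + D)²) - 7) = 3 + o*(-7 + D + 4*o²*(-2 + D)²))
-H(-306, 210) = -(3 - 7*(-306) - 306*(210 + 4*(-306)²*(-2 + 210)²)) = -(3 + 2142 - 306*(210 + 4*93636*208²)) = -(3 + 2142 - 306*(210 + 4*93636*43264)) = -(3 + 2142 - 306*(210 + 16204271616)) = -(3 + 2142 - 306*16204271826) = -(3 + 2142 - 4958507178756) = -1*(-4958507176611) = 4958507176611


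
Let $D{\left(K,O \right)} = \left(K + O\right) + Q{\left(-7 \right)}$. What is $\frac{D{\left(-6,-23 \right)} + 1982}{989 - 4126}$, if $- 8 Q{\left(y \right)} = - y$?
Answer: $- \frac{15617}{25096} \approx -0.62229$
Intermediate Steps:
$Q{\left(y \right)} = \frac{y}{8}$ ($Q{\left(y \right)} = - \frac{\left(-1\right) y}{8} = \frac{y}{8}$)
$D{\left(K,O \right)} = - \frac{7}{8} + K + O$ ($D{\left(K,O \right)} = \left(K + O\right) + \frac{1}{8} \left(-7\right) = \left(K + O\right) - \frac{7}{8} = - \frac{7}{8} + K + O$)
$\frac{D{\left(-6,-23 \right)} + 1982}{989 - 4126} = \frac{\left(- \frac{7}{8} - 6 - 23\right) + 1982}{989 - 4126} = \frac{- \frac{239}{8} + 1982}{-3137} = \frac{15617}{8} \left(- \frac{1}{3137}\right) = - \frac{15617}{25096}$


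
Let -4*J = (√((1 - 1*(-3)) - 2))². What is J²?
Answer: ¼ ≈ 0.25000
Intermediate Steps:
J = -½ (J = -(-¼ + ¾) = -(√((1 + 3) - 2))²/4 = -(√(4 - 2))²/4 = -(√2)²/4 = -¼*2 = -½ ≈ -0.50000)
J² = (-½)² = ¼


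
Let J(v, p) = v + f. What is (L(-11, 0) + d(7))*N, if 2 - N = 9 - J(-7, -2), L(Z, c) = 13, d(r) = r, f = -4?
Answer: -360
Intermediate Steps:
J(v, p) = -4 + v (J(v, p) = v - 4 = -4 + v)
N = -18 (N = 2 - (9 - (-4 - 7)) = 2 - (9 - 1*(-11)) = 2 - (9 + 11) = 2 - 1*20 = 2 - 20 = -18)
(L(-11, 0) + d(7))*N = (13 + 7)*(-18) = 20*(-18) = -360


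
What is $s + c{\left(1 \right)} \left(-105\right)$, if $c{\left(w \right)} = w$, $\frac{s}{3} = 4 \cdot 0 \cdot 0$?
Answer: $-105$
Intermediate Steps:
$s = 0$ ($s = 3 \cdot 4 \cdot 0 \cdot 0 = 3 \cdot 0 \cdot 0 = 3 \cdot 0 = 0$)
$s + c{\left(1 \right)} \left(-105\right) = 0 + 1 \left(-105\right) = 0 - 105 = -105$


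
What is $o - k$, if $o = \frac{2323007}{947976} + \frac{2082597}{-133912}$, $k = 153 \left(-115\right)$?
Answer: $\frac{34874069889068}{1983521283} \approx 17582.0$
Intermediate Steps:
$k = -17595$
$o = - \frac{25987085317}{1983521283}$ ($o = 2323007 \cdot \frac{1}{947976} + 2082597 \left(- \frac{1}{133912}\right) = \frac{2323007}{947976} - \frac{2082597}{133912} = - \frac{25987085317}{1983521283} \approx -13.101$)
$o - k = - \frac{25987085317}{1983521283} - -17595 = - \frac{25987085317}{1983521283} + 17595 = \frac{34874069889068}{1983521283}$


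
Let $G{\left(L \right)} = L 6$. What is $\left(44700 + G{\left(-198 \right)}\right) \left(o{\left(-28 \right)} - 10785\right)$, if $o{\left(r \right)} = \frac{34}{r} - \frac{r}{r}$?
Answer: $-469373268$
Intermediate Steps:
$G{\left(L \right)} = 6 L$
$o{\left(r \right)} = -1 + \frac{34}{r}$ ($o{\left(r \right)} = \frac{34}{r} - 1 = -1 + \frac{34}{r}$)
$\left(44700 + G{\left(-198 \right)}\right) \left(o{\left(-28 \right)} - 10785\right) = \left(44700 + 6 \left(-198\right)\right) \left(\frac{34 - -28}{-28} - 10785\right) = \left(44700 - 1188\right) \left(- \frac{34 + 28}{28} - 10785\right) = 43512 \left(\left(- \frac{1}{28}\right) 62 - 10785\right) = 43512 \left(- \frac{31}{14} - 10785\right) = 43512 \left(- \frac{151021}{14}\right) = -469373268$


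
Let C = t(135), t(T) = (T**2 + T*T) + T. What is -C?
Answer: -36585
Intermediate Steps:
t(T) = T + 2*T**2 (t(T) = (T**2 + T**2) + T = 2*T**2 + T = T + 2*T**2)
C = 36585 (C = 135*(1 + 2*135) = 135*(1 + 270) = 135*271 = 36585)
-C = -1*36585 = -36585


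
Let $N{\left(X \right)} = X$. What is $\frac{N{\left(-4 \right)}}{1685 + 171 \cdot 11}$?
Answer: $- \frac{2}{1783} \approx -0.0011217$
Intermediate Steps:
$\frac{N{\left(-4 \right)}}{1685 + 171 \cdot 11} = - \frac{4}{1685 + 171 \cdot 11} = - \frac{4}{1685 + 1881} = - \frac{4}{3566} = \left(-4\right) \frac{1}{3566} = - \frac{2}{1783}$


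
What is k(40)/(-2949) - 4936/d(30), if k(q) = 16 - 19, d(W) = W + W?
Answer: -1213007/14745 ≈ -82.266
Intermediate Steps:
d(W) = 2*W
k(q) = -3
k(40)/(-2949) - 4936/d(30) = -3/(-2949) - 4936/(2*30) = -3*(-1/2949) - 4936/60 = 1/983 - 4936*1/60 = 1/983 - 1234/15 = -1213007/14745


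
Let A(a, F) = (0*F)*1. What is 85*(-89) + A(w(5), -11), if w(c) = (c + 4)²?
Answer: -7565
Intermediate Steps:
w(c) = (4 + c)²
A(a, F) = 0 (A(a, F) = 0*1 = 0)
85*(-89) + A(w(5), -11) = 85*(-89) + 0 = -7565 + 0 = -7565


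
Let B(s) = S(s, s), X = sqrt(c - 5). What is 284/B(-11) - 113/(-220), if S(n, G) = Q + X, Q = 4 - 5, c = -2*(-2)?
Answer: -31127/220 - 142*I ≈ -141.49 - 142.0*I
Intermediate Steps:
c = 4
X = I (X = sqrt(4 - 5) = sqrt(-1) = I ≈ 1.0*I)
Q = -1
S(n, G) = -1 + I
B(s) = -1 + I
284/B(-11) - 113/(-220) = 284/(-1 + I) - 113/(-220) = 284*((-1 - I)/2) - 113*(-1/220) = 142*(-1 - I) + 113/220 = 113/220 + 142*(-1 - I)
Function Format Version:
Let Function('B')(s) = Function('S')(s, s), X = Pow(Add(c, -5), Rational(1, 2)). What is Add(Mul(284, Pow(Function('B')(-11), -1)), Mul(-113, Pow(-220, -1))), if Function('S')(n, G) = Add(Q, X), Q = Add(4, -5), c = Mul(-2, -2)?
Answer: Add(Rational(-31127, 220), Mul(-142, I)) ≈ Add(-141.49, Mul(-142.00, I))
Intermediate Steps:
c = 4
X = I (X = Pow(Add(4, -5), Rational(1, 2)) = Pow(-1, Rational(1, 2)) = I ≈ Mul(1.0000, I))
Q = -1
Function('S')(n, G) = Add(-1, I)
Function('B')(s) = Add(-1, I)
Add(Mul(284, Pow(Function('B')(-11), -1)), Mul(-113, Pow(-220, -1))) = Add(Mul(284, Pow(Add(-1, I), -1)), Mul(-113, Pow(-220, -1))) = Add(Mul(284, Mul(Rational(1, 2), Add(-1, Mul(-1, I)))), Mul(-113, Rational(-1, 220))) = Add(Mul(142, Add(-1, Mul(-1, I))), Rational(113, 220)) = Add(Rational(113, 220), Mul(142, Add(-1, Mul(-1, I))))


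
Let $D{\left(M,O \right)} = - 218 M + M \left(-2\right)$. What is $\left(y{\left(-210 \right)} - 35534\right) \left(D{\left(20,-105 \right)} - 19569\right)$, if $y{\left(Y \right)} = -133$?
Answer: $854902323$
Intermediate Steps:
$D{\left(M,O \right)} = - 220 M$ ($D{\left(M,O \right)} = - 218 M - 2 M = - 220 M$)
$\left(y{\left(-210 \right)} - 35534\right) \left(D{\left(20,-105 \right)} - 19569\right) = \left(-133 - 35534\right) \left(\left(-220\right) 20 - 19569\right) = - 35667 \left(-4400 - 19569\right) = \left(-35667\right) \left(-23969\right) = 854902323$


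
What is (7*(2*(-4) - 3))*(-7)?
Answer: 539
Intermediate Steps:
(7*(2*(-4) - 3))*(-7) = (7*(-8 - 3))*(-7) = (7*(-11))*(-7) = -77*(-7) = 539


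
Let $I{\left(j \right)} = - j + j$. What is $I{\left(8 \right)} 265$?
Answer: $0$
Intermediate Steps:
$I{\left(j \right)} = 0$
$I{\left(8 \right)} 265 = 0 \cdot 265 = 0$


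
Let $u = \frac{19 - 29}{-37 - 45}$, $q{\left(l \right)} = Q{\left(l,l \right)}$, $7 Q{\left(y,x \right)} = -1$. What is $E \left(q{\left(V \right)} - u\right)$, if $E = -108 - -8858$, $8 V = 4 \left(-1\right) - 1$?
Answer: $- \frac{95000}{41} \approx -2317.1$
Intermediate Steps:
$Q{\left(y,x \right)} = - \frac{1}{7}$ ($Q{\left(y,x \right)} = \frac{1}{7} \left(-1\right) = - \frac{1}{7}$)
$V = - \frac{5}{8}$ ($V = \frac{4 \left(-1\right) - 1}{8} = \frac{-4 - 1}{8} = \frac{1}{8} \left(-5\right) = - \frac{5}{8} \approx -0.625$)
$q{\left(l \right)} = - \frac{1}{7}$
$u = \frac{5}{41}$ ($u = - \frac{10}{-82} = \left(-10\right) \left(- \frac{1}{82}\right) = \frac{5}{41} \approx 0.12195$)
$E = 8750$ ($E = -108 + 8858 = 8750$)
$E \left(q{\left(V \right)} - u\right) = 8750 \left(- \frac{1}{7} - \frac{5}{41}\right) = 8750 \left(- \frac{76}{287}\right) = - \frac{95000}{41}$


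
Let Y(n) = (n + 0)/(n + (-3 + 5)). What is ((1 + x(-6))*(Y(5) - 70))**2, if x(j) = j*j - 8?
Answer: 197824225/49 ≈ 4.0372e+6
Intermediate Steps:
x(j) = -8 + j**2 (x(j) = j**2 - 8 = -8 + j**2)
Y(n) = n/(2 + n) (Y(n) = n/(n + 2) = n/(2 + n))
((1 + x(-6))*(Y(5) - 70))**2 = ((1 + (-8 + (-6)**2))*(5/(2 + 5) - 70))**2 = ((1 + (-8 + 36))*(5/7 - 70))**2 = ((1 + 28)*(5*(1/7) - 70))**2 = (29*(5/7 - 70))**2 = (29*(-485/7))**2 = (-14065/7)**2 = 197824225/49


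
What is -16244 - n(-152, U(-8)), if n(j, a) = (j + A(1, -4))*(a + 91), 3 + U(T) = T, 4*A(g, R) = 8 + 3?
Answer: -4304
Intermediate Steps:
A(g, R) = 11/4 (A(g, R) = (8 + 3)/4 = (¼)*11 = 11/4)
U(T) = -3 + T
n(j, a) = (91 + a)*(11/4 + j) (n(j, a) = (j + 11/4)*(a + 91) = (11/4 + j)*(91 + a) = (91 + a)*(11/4 + j))
-16244 - n(-152, U(-8)) = -16244 - (1001/4 + 91*(-152) + 11*(-3 - 8)/4 + (-3 - 8)*(-152)) = -16244 - (1001/4 - 13832 + (11/4)*(-11) - 11*(-152)) = -16244 - (1001/4 - 13832 - 121/4 + 1672) = -16244 - 1*(-11940) = -16244 + 11940 = -4304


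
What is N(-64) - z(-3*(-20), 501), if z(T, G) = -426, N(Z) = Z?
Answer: 362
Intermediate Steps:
N(-64) - z(-3*(-20), 501) = -64 - 1*(-426) = -64 + 426 = 362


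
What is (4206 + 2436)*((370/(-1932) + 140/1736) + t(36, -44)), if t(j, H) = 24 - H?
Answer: 2250539856/4991 ≈ 4.5092e+5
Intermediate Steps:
(4206 + 2436)*((370/(-1932) + 140/1736) + t(36, -44)) = (4206 + 2436)*((370/(-1932) + 140/1736) + (24 - 1*(-44))) = 6642*((370*(-1/1932) + 140*(1/1736)) + (24 + 44)) = 6642*((-185/966 + 5/62) + 68) = 6642*(-1660/14973 + 68) = 6642*(1016504/14973) = 2250539856/4991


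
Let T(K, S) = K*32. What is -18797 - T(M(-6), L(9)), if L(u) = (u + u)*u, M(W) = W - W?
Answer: -18797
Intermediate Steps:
M(W) = 0
L(u) = 2*u² (L(u) = (2*u)*u = 2*u²)
T(K, S) = 32*K
-18797 - T(M(-6), L(9)) = -18797 - 32*0 = -18797 - 1*0 = -18797 + 0 = -18797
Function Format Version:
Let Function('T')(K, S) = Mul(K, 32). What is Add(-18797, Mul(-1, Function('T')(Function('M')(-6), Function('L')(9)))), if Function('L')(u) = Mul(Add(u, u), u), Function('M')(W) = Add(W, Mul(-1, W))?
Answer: -18797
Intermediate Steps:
Function('M')(W) = 0
Function('L')(u) = Mul(2, Pow(u, 2)) (Function('L')(u) = Mul(Mul(2, u), u) = Mul(2, Pow(u, 2)))
Function('T')(K, S) = Mul(32, K)
Add(-18797, Mul(-1, Function('T')(Function('M')(-6), Function('L')(9)))) = Add(-18797, Mul(-1, Mul(32, 0))) = Add(-18797, Mul(-1, 0)) = Add(-18797, 0) = -18797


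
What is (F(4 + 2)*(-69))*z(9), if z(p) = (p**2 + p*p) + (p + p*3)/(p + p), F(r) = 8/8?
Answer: -11316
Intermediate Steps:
F(r) = 1 (F(r) = 8*(1/8) = 1)
z(p) = 2 + 2*p**2 (z(p) = (p**2 + p**2) + (p + 3*p)/((2*p)) = 2*p**2 + (4*p)*(1/(2*p)) = 2*p**2 + 2 = 2 + 2*p**2)
(F(4 + 2)*(-69))*z(9) = (1*(-69))*(2 + 2*9**2) = -69*(2 + 2*81) = -69*(2 + 162) = -69*164 = -11316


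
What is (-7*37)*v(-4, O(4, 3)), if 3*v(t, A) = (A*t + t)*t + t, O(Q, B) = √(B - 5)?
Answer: -1036 - 4144*I*√2/3 ≈ -1036.0 - 1953.5*I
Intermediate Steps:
O(Q, B) = √(-5 + B)
v(t, A) = t/3 + t*(t + A*t)/3 (v(t, A) = ((A*t + t)*t + t)/3 = ((t + A*t)*t + t)/3 = (t*(t + A*t) + t)/3 = (t + t*(t + A*t))/3 = t/3 + t*(t + A*t)/3)
(-7*37)*v(-4, O(4, 3)) = (-7*37)*((⅓)*(-4)*(1 - 4 + √(-5 + 3)*(-4))) = -259*(-4)*(1 - 4 + √(-2)*(-4))/3 = -259*(-4)*(1 - 4 + (I*√2)*(-4))/3 = -259*(-4)*(1 - 4 - 4*I*√2)/3 = -259*(-4)*(-3 - 4*I*√2)/3 = -259*(4 + 16*I*√2/3) = -1036 - 4144*I*√2/3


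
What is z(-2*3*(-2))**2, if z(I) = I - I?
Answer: 0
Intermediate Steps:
z(I) = 0
z(-2*3*(-2))**2 = 0**2 = 0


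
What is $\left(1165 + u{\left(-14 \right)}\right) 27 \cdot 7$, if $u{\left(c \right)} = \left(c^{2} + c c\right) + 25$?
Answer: $298998$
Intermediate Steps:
$u{\left(c \right)} = 25 + 2 c^{2}$ ($u{\left(c \right)} = \left(c^{2} + c^{2}\right) + 25 = 2 c^{2} + 25 = 25 + 2 c^{2}$)
$\left(1165 + u{\left(-14 \right)}\right) 27 \cdot 7 = \left(1165 + \left(25 + 2 \left(-14\right)^{2}\right)\right) 27 \cdot 7 = \left(1165 + \left(25 + 2 \cdot 196\right)\right) 189 = \left(1165 + \left(25 + 392\right)\right) 189 = \left(1165 + 417\right) 189 = 1582 \cdot 189 = 298998$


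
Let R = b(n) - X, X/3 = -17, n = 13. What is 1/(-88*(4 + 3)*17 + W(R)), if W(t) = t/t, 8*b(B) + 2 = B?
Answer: -1/10471 ≈ -9.5502e-5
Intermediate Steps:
b(B) = -¼ + B/8
X = -51 (X = 3*(-17) = -51)
R = 419/8 (R = (-¼ + (⅛)*13) - 1*(-51) = (-¼ + 13/8) + 51 = 11/8 + 51 = 419/8 ≈ 52.375)
W(t) = 1
1/(-88*(4 + 3)*17 + W(R)) = 1/(-88*(4 + 3)*17 + 1) = 1/(-88*7*17 + 1) = 1/(-44*14*17 + 1) = 1/(-616*17 + 1) = 1/(-10472 + 1) = 1/(-10471) = -1/10471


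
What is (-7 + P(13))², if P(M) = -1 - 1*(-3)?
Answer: 25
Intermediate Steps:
P(M) = 2 (P(M) = -1 + 3 = 2)
(-7 + P(13))² = (-7 + 2)² = (-5)² = 25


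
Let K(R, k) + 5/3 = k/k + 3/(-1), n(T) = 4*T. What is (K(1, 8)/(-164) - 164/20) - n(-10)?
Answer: 78283/2460 ≈ 31.822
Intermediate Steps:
K(R, k) = -11/3 (K(R, k) = -5/3 + (k/k + 3/(-1)) = -5/3 + (1 + 3*(-1)) = -5/3 + (1 - 3) = -5/3 - 2 = -11/3)
(K(1, 8)/(-164) - 164/20) - n(-10) = (-11/3/(-164) - 164/20) - 4*(-10) = (-11/3*(-1/164) - 164*1/20) - 1*(-40) = (11/492 - 41/5) + 40 = -20117/2460 + 40 = 78283/2460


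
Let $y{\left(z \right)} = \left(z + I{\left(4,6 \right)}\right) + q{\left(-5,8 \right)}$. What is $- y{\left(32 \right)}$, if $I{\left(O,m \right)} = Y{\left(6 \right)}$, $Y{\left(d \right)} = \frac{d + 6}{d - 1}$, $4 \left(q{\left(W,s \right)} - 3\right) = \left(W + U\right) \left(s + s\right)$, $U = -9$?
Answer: $\frac{93}{5} \approx 18.6$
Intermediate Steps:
$q{\left(W,s \right)} = 3 + \frac{s \left(-9 + W\right)}{2}$ ($q{\left(W,s \right)} = 3 + \frac{\left(W - 9\right) \left(s + s\right)}{4} = 3 + \frac{\left(-9 + W\right) 2 s}{4} = 3 + \frac{2 s \left(-9 + W\right)}{4} = 3 + \frac{s \left(-9 + W\right)}{2}$)
$Y{\left(d \right)} = \frac{6 + d}{-1 + d}$
$I{\left(O,m \right)} = \frac{12}{5}$ ($I{\left(O,m \right)} = \frac{6 + 6}{-1 + 6} = \frac{1}{5} \cdot 12 = \frac{12}{5}$)
$y{\left(z \right)} = - \frac{253}{5} + z$ ($y{\left(z \right)} = \left(z + \frac{12}{5}\right) + \left(3 - 36 + \frac{1}{2} \left(-5\right) 8\right) = \left(\frac{12}{5} + z\right) - 53 = - \frac{253}{5} + z$)
$- y{\left(32 \right)} = - (- \frac{253}{5} + 32) = \left(-1\right) \left(- \frac{93}{5}\right) = \frac{93}{5}$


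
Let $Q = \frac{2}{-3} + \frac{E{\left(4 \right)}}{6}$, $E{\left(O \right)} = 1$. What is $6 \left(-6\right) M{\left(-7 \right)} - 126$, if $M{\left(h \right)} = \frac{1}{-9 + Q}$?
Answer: $- \frac{2322}{19} \approx -122.21$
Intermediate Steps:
$Q = - \frac{1}{2}$ ($Q = \frac{2}{-3} + 1 \cdot \frac{1}{6} = 2 \left(- \frac{1}{3}\right) + 1 \cdot \frac{1}{6} = - \frac{2}{3} + \frac{1}{6} = - \frac{1}{2} \approx -0.5$)
$M{\left(h \right)} = - \frac{2}{19}$ ($M{\left(h \right)} = \frac{1}{-9 - \frac{1}{2}} = \frac{1}{- \frac{19}{2}} = - \frac{2}{19}$)
$6 \left(-6\right) M{\left(-7 \right)} - 126 = 6 \left(-6\right) \left(- \frac{2}{19}\right) - 126 = \left(-36\right) \left(- \frac{2}{19}\right) - 126 = \frac{72}{19} - 126 = - \frac{2322}{19}$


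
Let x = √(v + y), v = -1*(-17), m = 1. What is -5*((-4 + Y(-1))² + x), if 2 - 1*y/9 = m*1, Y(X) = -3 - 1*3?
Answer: -500 - 5*√26 ≈ -525.50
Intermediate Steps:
Y(X) = -6 (Y(X) = -3 - 3 = -6)
v = 17
y = 9 (y = 18 - 9 = 9)
x = √26 (x = √(17 + 9) = √26 ≈ 5.0990)
-5*((-4 + Y(-1))² + x) = -5*((-4 - 6)² + √26) = -5*((-10)² + √26) = -5*(100 + √26) = -500 - 5*√26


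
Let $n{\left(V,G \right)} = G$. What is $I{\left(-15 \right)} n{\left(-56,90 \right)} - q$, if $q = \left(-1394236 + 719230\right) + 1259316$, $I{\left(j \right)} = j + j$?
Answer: $-587010$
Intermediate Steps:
$I{\left(j \right)} = 2 j$
$q = 584310$ ($q = -675006 + 1259316 = 584310$)
$I{\left(-15 \right)} n{\left(-56,90 \right)} - q = 2 \left(-15\right) 90 - 584310 = \left(-30\right) 90 - 584310 = -2700 - 584310 = -587010$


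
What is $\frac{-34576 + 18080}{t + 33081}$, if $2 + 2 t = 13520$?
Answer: $- \frac{1031}{2490} \approx -0.41406$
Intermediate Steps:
$t = 6759$ ($t = -1 + \frac{1}{2} \cdot 13520 = -1 + 6760 = 6759$)
$\frac{-34576 + 18080}{t + 33081} = \frac{-34576 + 18080}{6759 + 33081} = - \frac{16496}{39840} = \left(-16496\right) \frac{1}{39840} = - \frac{1031}{2490}$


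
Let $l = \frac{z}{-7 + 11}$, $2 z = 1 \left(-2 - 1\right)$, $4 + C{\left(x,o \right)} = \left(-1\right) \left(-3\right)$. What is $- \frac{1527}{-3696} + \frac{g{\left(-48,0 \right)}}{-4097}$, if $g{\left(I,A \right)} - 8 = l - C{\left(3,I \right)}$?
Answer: $\frac{2074747}{5047504} \approx 0.41104$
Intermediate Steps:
$C{\left(x,o \right)} = -1$ ($C{\left(x,o \right)} = -4 - -3 = -4 + 3 = -1$)
$z = - \frac{3}{2}$ ($z = \frac{1 \left(-2 - 1\right)}{2} = \frac{1 \left(-3\right)}{2} = \frac{1}{2} \left(-3\right) = - \frac{3}{2} \approx -1.5$)
$l = - \frac{3}{8}$ ($l = - \frac{3}{2 \left(-7 + 11\right)} = - \frac{3}{2 \cdot 4} = \left(- \frac{3}{2}\right) \frac{1}{4} = - \frac{3}{8} \approx -0.375$)
$g{\left(I,A \right)} = \frac{69}{8}$ ($g{\left(I,A \right)} = 8 - - \frac{5}{8} = 8 + \left(- \frac{3}{8} + 1\right) = 8 + \frac{5}{8} = \frac{69}{8}$)
$- \frac{1527}{-3696} + \frac{g{\left(-48,0 \right)}}{-4097} = - \frac{1527}{-3696} + \frac{69}{8 \left(-4097\right)} = \left(-1527\right) \left(- \frac{1}{3696}\right) + \frac{69}{8} \left(- \frac{1}{4097}\right) = \frac{509}{1232} - \frac{69}{32776} = \frac{2074747}{5047504}$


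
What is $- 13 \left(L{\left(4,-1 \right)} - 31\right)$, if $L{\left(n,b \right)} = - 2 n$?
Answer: $507$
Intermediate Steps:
$- 13 \left(L{\left(4,-1 \right)} - 31\right) = - 13 \left(\left(-2\right) 4 - 31\right) = - 13 \left(-8 - 31\right) = \left(-13\right) \left(-39\right) = 507$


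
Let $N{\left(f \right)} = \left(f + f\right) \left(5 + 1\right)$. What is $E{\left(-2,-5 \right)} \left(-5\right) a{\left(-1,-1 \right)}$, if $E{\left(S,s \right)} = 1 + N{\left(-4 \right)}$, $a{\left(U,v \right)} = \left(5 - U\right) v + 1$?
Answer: $-1175$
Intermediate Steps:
$N{\left(f \right)} = 12 f$ ($N{\left(f \right)} = 2 f 6 = 12 f$)
$a{\left(U,v \right)} = 1 + v \left(5 - U\right)$ ($a{\left(U,v \right)} = v \left(5 - U\right) + 1 = 1 + v \left(5 - U\right)$)
$E{\left(S,s \right)} = -47$ ($E{\left(S,s \right)} = 1 + 12 \left(-4\right) = 1 - 48 = -47$)
$E{\left(-2,-5 \right)} \left(-5\right) a{\left(-1,-1 \right)} = \left(-47\right) \left(-5\right) \left(1 + 5 \left(-1\right) - \left(-1\right) \left(-1\right)\right) = 235 \left(1 - 5 - 1\right) = 235 \left(-5\right) = -1175$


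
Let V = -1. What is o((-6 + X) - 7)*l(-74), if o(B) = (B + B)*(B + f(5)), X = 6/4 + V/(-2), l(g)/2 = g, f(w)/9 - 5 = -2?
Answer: 52096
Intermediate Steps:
f(w) = 27 (f(w) = 45 + 9*(-2) = 45 - 18 = 27)
l(g) = 2*g
X = 2 (X = 6/4 - 1/(-2) = 6*(¼) - 1*(-½) = 3/2 + ½ = 2)
o(B) = 2*B*(27 + B) (o(B) = (B + B)*(B + 27) = (2*B)*(27 + B) = 2*B*(27 + B))
o((-6 + X) - 7)*l(-74) = (2*((-6 + 2) - 7)*(27 + ((-6 + 2) - 7)))*(2*(-74)) = (2*(-4 - 7)*(27 + (-4 - 7)))*(-148) = (2*(-11)*(27 - 11))*(-148) = (2*(-11)*16)*(-148) = -352*(-148) = 52096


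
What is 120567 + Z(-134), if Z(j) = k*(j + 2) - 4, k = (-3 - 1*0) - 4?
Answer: 121487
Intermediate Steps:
k = -7 (k = (-3 + 0) - 4 = -3 - 4 = -7)
Z(j) = -18 - 7*j (Z(j) = -7*(j + 2) - 4 = -7*(2 + j) - 4 = (-14 - 7*j) - 4 = -18 - 7*j)
120567 + Z(-134) = 120567 + (-18 - 7*(-134)) = 120567 + (-18 + 938) = 120567 + 920 = 121487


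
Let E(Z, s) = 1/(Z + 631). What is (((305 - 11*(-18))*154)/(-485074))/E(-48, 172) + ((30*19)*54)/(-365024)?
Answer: -2062442589503/22132956472 ≈ -93.184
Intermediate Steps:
E(Z, s) = 1/(631 + Z)
(((305 - 11*(-18))*154)/(-485074))/E(-48, 172) + ((30*19)*54)/(-365024) = (((305 - 11*(-18))*154)/(-485074))/(1/(631 - 48)) + ((30*19)*54)/(-365024) = (((305 + 198)*154)*(-1/485074))/(1/583) + (570*54)*(-1/365024) = ((503*154)*(-1/485074))/(1/583) + 30780*(-1/365024) = (77462*(-1/485074))*583 - 7695/91256 = -38731/242537*583 - 7695/91256 = -22580173/242537 - 7695/91256 = -2062442589503/22132956472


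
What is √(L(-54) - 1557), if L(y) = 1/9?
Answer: 2*I*√3503/3 ≈ 39.457*I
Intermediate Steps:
L(y) = ⅑
√(L(-54) - 1557) = √(⅑ - 1557) = √(-14012/9) = 2*I*√3503/3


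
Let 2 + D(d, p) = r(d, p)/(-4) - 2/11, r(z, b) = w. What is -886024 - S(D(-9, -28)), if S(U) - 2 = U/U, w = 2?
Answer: -886027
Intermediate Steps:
r(z, b) = 2
D(d, p) = -59/22 (D(d, p) = -2 + (2/(-4) - 2/11) = -2 + (2*(-¼) - 2*1/11) = -2 + (-½ - 2/11) = -2 - 15/22 = -59/22)
S(U) = 3 (S(U) = 2 + U/U = 2 + 1 = 3)
-886024 - S(D(-9, -28)) = -886024 - 1*3 = -886024 - 3 = -886027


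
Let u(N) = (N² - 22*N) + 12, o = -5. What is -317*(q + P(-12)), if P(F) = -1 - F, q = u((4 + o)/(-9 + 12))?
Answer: -86858/9 ≈ -9650.9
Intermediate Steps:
u(N) = 12 + N² - 22*N
q = 175/9 (q = 12 + ((4 - 5)/(-9 + 12))² - 22*(4 - 5)/(-9 + 12) = 12 + (-1/3)² - (-22)/3 = 12 + (-1*⅓)² - (-22)/3 = 12 + (-⅓)² - 22*(-⅓) = 12 + ⅑ + 22/3 = 175/9 ≈ 19.444)
-317*(q + P(-12)) = -317*(175/9 + (-1 - 1*(-12))) = -317*(175/9 + (-1 + 12)) = -317*(175/9 + 11) = -317*274/9 = -86858/9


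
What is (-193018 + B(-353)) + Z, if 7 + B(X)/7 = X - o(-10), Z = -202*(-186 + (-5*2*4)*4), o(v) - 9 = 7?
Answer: -125758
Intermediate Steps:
o(v) = 16 (o(v) = 9 + 7 = 16)
Z = 69892 (Z = -202*(-186 - 10*4*4) = -202*(-186 - 40*4) = -202*(-186 - 160) = -202*(-346) = 69892)
B(X) = -161 + 7*X (B(X) = -49 + 7*(X - 1*16) = -49 + 7*(X - 16) = -49 + 7*(-16 + X) = -49 + (-112 + 7*X) = -161 + 7*X)
(-193018 + B(-353)) + Z = (-193018 + (-161 + 7*(-353))) + 69892 = (-193018 + (-161 - 2471)) + 69892 = (-193018 - 2632) + 69892 = -195650 + 69892 = -125758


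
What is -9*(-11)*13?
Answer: 1287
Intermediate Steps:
-9*(-11)*13 = 99*13 = 1287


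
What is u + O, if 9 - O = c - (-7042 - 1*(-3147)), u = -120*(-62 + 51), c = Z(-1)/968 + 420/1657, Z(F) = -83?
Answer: -4116071445/1603976 ≈ -2566.2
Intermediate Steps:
c = 269029/1603976 (c = -83/968 + 420/1657 = 269029/1603976 ≈ 0.16773)
u = 1320 (u = -120*(-11) = 1320)
O = -6233319765/1603976 (O = 9 - (269029/1603976 - (-7042 - 1*(-3147))) = 9 - (269029/1603976 - (-7042 + 3147)) = 9 - (269029/1603976 - 1*(-3895)) = 9 - (269029/1603976 + 3895) = 9 - 1*6247755549/1603976 = 9 - 6247755549/1603976 = -6233319765/1603976 ≈ -3886.2)
u + O = 1320 - 6233319765/1603976 = -4116071445/1603976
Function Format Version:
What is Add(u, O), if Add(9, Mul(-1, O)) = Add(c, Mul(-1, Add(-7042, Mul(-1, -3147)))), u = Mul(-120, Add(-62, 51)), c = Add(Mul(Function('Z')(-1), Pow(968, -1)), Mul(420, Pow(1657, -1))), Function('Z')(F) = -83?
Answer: Rational(-4116071445, 1603976) ≈ -2566.2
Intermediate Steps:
c = Rational(269029, 1603976) (c = Add(Mul(-83, Pow(968, -1)), Mul(420, Pow(1657, -1))) = Add(Mul(-83, Rational(1, 968)), Mul(420, Rational(1, 1657))) = Add(Rational(-83, 968), Rational(420, 1657)) = Rational(269029, 1603976) ≈ 0.16773)
u = 1320 (u = Mul(-120, -11) = 1320)
O = Rational(-6233319765, 1603976) (O = Add(9, Mul(-1, Add(Rational(269029, 1603976), Mul(-1, Add(-7042, Mul(-1, -3147)))))) = Add(9, Mul(-1, Add(Rational(269029, 1603976), Mul(-1, Add(-7042, 3147))))) = Add(9, Mul(-1, Add(Rational(269029, 1603976), Mul(-1, -3895)))) = Add(9, Mul(-1, Add(Rational(269029, 1603976), 3895))) = Add(9, Mul(-1, Rational(6247755549, 1603976))) = Add(9, Rational(-6247755549, 1603976)) = Rational(-6233319765, 1603976) ≈ -3886.2)
Add(u, O) = Add(1320, Rational(-6233319765, 1603976)) = Rational(-4116071445, 1603976)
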